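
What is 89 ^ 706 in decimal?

89 = 0001011001
706 = 1011000010
XOR → 1010011011 = 667

667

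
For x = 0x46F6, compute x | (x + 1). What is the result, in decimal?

18167

x = 100011011110110 = 18166
x + 1 = 100011011110111
OR    = 100011011110111 = 18167
(x | (x + 1) sets the lowest cleared bit.)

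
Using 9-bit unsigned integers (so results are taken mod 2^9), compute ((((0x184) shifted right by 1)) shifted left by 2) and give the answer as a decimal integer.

0x184 = 110000100
→ shifted right by 1 → 011000010 = 194
→ shifted left by 2 (mod 2^9) → 100001000 = 264

264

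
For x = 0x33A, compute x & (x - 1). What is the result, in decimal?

x = 1100111010 = 826
x - 1 = 1100111001
AND   = 1100111000 = 824
(x & (x - 1) clears the lowest set bit of x.)

824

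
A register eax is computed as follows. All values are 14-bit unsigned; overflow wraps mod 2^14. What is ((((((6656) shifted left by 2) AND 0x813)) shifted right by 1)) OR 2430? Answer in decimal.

3454

6656 = 01101000000000
→ shifted left by 2 (mod 2^14) → 10100000000000 = 10240
0x813 = 00100000010011
→ AND → 00100000000000 = 2048
→ shifted right by 1 → 00010000000000 = 1024
2430 = 00100101111110
→ OR → 00110101111110 = 3454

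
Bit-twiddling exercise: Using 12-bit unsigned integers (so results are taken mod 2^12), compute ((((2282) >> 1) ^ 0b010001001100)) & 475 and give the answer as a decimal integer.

25

2282 = 100011101010
→ >> 1 → 010001110101 = 1141
0b010001001100 = 010001001100
→ ^ → 000000111001 = 57
475 = 000111011011
→ & → 000000011001 = 25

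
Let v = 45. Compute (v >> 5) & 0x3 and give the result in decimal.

1

v = 000101101
Shift right by 5: 0001
Mask low 2 bits: 01 = 1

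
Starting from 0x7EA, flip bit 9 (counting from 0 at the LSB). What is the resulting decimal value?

1514

x = 11111101010
bit 9 is currently 1; toggle it via x ^ (1 << 9) = x ^ 512
→ 10111101010 = 1514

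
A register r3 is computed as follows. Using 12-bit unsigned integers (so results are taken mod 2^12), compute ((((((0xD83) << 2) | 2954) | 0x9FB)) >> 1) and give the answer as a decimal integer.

0xD83 = 110110000011
→ << 2 (mod 2^12) → 011000001100 = 1548
2954 = 101110001010
→ | → 111110001110 = 3982
0x9FB = 100111111011
→ | → 111111111111 = 4095
→ >> 1 → 011111111111 = 2047

2047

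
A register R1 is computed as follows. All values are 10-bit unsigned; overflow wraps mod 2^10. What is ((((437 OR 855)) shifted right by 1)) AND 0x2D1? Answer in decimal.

437 = 0110110101
855 = 1101010111
→ OR → 1111110111 = 1015
→ shifted right by 1 → 0111111011 = 507
0x2D1 = 1011010001
→ AND → 0011010001 = 209

209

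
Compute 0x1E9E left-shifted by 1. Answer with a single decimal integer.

15676

0x1E9E = 01111010011110
shift left by 1 → 11110100111100 = 15676
(equivalently, 7838 × 2^1 = 7838 × 2)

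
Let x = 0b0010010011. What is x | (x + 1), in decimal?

151

x = 10010011 = 147
x + 1 = 10010100
OR    = 10010111 = 151
(x | (x + 1) sets the lowest cleared bit.)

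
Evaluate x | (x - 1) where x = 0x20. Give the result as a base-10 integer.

x = 100000 = 32
x - 1 = 011111
OR    = 111111 = 63
(x | (x - 1) sets all bits below the lowest set bit.)

63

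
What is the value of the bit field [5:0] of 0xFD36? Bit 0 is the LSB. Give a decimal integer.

v = 1111110100110110
Shift right by 0: 1111110100110110
Mask low 6 bits: 110110 = 54

54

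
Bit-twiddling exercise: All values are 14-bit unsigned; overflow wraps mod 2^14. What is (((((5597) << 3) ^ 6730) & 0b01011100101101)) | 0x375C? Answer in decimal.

5597 = 01010111011101
→ << 3 (mod 2^14) → 10111011101000 = 12008
6730 = 01101001001010
→ ^ → 11010010100010 = 13474
0b01011100101101 = 01011100101101
→ & → 01010000100000 = 5152
0x375C = 11011101011100
→ | → 11011101111100 = 14204

14204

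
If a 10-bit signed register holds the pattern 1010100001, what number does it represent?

pattern = 1010100001 (MSB is 1 ⇒ negative)
Invert: 0101011110, add 1 → 0101011111 = 351, so the value is -351.
(Equivalently: 673 - 2^10 = 673 - 1024 = -351.)

-351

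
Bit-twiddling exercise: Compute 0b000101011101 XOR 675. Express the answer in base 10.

1022

a = 0101011101
675 = 1010100011
XOR → 1111111110 = 1022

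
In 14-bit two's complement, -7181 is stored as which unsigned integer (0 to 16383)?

7181 in 14 bits: 01110000001101
Invert: 10001111110010
Add 1:  10001111110011 = 9203
(Check: 2^14 - 7181 = 16384 - 7181 = 9203.)

9203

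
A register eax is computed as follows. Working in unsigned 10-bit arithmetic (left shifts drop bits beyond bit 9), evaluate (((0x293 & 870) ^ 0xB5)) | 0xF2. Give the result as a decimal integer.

759

0x293 = 1010010011
870 = 1101100110
→ & → 1000000010 = 514
0xB5 = 0010110101
→ ^ → 1010110111 = 695
0xF2 = 0011110010
→ | → 1011110111 = 759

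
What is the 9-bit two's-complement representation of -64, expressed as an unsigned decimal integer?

64 in 9 bits: 001000000
Invert: 110111111
Add 1:  111000000 = 448
(Check: 2^9 - 64 = 512 - 64 = 448.)

448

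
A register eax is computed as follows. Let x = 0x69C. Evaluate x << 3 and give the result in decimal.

0x69C = 00011010011100
shift left by 3 → 11010011100000 = 13536
(equivalently, 1692 × 2^3 = 1692 × 8)

13536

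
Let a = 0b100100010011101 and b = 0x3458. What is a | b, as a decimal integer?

a = 100100010011101
0x3458 = 011010001011000
 OR → 111110011011101 = 31965

31965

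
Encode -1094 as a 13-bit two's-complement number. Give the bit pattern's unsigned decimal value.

7098

1094 in 13 bits: 0010001000110
Invert: 1101110111001
Add 1:  1101110111010 = 7098
(Check: 2^13 - 1094 = 8192 - 1094 = 7098.)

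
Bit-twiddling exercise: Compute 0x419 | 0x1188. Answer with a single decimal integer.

0x419 = 0010000011001
0x1188 = 1000110001000
 OR → 1010110011001 = 5529

5529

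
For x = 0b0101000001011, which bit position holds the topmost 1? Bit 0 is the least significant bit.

0b0101000001011 = 101000001011
The topmost 1 is at position 11 (since 2^11 = 2048 ≤ 2571 < 4096).

11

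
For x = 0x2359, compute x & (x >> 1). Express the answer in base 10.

x = 10001101011001 = 9049
x>>1 = 01000110101100
AND  = 00000100001000 = 264
(x & (x >> 1) has a 1 wherever x has two consecutive 1 bits.)

264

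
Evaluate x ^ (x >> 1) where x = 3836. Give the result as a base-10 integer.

x = 111011111100 = 3836
x>>1 = 011101111110
XOR  = 100110000010 = 2434
(x ^ (x >> 1) gives the standard binary-reflected Gray code of x.)

2434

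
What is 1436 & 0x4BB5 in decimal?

404

1436 = 000010110011100
0x4BB5 = 100101110110101
AND → 000000110010100 = 404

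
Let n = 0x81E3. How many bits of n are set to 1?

0x81E3 = 1000000111100011
Count the 1s: 1 + 1 + 1 + 1 + 1 + 1 + 1 = 7

7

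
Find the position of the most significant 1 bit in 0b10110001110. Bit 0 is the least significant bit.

10

0b10110001110 = 10110001110
The topmost 1 is at position 10 (since 2^10 = 1024 ≤ 1422 < 2048).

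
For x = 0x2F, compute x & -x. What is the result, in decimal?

x = 101111 = 47
-x (two's complement) = …010001
AND   = 000001 = 1
(x & -x isolates the lowest set bit of x.)

1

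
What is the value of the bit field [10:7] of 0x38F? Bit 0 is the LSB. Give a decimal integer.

7

v = 0001110001111
Shift right by 7: 000111
Mask low 4 bits: 0111 = 7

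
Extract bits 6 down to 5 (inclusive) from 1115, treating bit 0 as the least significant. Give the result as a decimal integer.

2

v = 010001011011
Shift right by 5: 0100010
Mask low 2 bits: 10 = 2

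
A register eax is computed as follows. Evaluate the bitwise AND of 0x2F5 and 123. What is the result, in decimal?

113

0x2F5 = 1011110101
123 = 0001111011
AND → 0001110001 = 113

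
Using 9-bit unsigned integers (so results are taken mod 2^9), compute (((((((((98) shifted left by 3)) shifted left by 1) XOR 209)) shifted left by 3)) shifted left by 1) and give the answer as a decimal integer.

272

98 = 001100010
→ shifted left by 3 (mod 2^9) → 100010000 = 272
→ shifted left by 1 (mod 2^9) → 000100000 = 32
209 = 011010001
→ XOR → 011110001 = 241
→ shifted left by 3 (mod 2^9) → 110001000 = 392
→ shifted left by 1 (mod 2^9) → 100010000 = 272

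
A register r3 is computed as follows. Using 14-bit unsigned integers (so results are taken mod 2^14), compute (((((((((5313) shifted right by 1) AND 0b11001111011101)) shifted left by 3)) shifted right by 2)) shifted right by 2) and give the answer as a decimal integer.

5313 = 01010011000001
→ shifted right by 1 → 00101001100000 = 2656
0b11001111011101 = 11001111011101
→ AND → 00001001000000 = 576
→ shifted left by 3 (mod 2^14) → 01001000000000 = 4608
→ shifted right by 2 → 00010010000000 = 1152
→ shifted right by 2 → 00000100100000 = 288

288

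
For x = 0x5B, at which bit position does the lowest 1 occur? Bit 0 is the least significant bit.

0

0x5B = 1011011
Trailing zeros: 0, so the lowest set bit is bit 0 (value 1).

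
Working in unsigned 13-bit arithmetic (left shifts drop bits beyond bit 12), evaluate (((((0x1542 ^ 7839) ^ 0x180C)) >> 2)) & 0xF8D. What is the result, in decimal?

0x1542 = 1010101000010
7839 = 1111010011111
→ ^ → 0101111011101 = 3037
0x180C = 1100000001100
→ ^ → 1001111010001 = 5073
→ >> 2 → 0010011110100 = 1268
0xF8D = 0111110001101
→ & → 0010010000100 = 1156

1156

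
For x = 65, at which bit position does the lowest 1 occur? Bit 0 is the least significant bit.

65 = 1000001
Trailing zeros: 0, so the lowest set bit is bit 0 (value 1).

0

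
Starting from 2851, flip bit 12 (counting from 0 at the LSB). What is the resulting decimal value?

6947

x = 0101100100011
bit 12 is currently 0; toggle it via x ^ (1 << 12) = x ^ 4096
→ 1101100100011 = 6947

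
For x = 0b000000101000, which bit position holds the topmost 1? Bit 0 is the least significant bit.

0b000000101000 = 101000
The topmost 1 is at position 5 (since 2^5 = 32 ≤ 40 < 64).

5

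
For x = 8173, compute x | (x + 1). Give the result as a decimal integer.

8175

x = 1111111101101 = 8173
x + 1 = 1111111101110
OR    = 1111111101111 = 8175
(x | (x + 1) sets the lowest cleared bit.)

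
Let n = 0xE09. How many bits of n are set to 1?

5

0xE09 = 111000001001
Count the 1s: 1 + 1 + 1 + 1 + 1 = 5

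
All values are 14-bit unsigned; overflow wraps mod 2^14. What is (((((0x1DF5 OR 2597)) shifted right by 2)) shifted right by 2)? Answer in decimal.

511

0x1DF5 = 01110111110101
2597 = 00101000100101
→ OR → 01111111110101 = 8181
→ shifted right by 2 → 00011111111101 = 2045
→ shifted right by 2 → 00000111111111 = 511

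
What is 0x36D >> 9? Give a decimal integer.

1

0x36D = 1101101101
shift right by 9 → 0000000001 = 1
(equivalently, floor(877 / 512))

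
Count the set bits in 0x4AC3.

7

0x4AC3 = 100101011000011
Count the 1s: 1 + 1 + 1 + 1 + 1 + 1 + 1 = 7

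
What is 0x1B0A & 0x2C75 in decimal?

0x1B0A = 01101100001010
0x2C75 = 10110001110101
AND → 00100000000000 = 2048

2048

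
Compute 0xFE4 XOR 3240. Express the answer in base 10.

844

0xFE4 = 111111100100
3240 = 110010101000
XOR → 001101001100 = 844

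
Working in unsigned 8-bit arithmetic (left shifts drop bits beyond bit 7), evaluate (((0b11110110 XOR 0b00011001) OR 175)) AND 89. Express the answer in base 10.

0b11110110 = 11110110
0b00011001 = 00011001
→ XOR → 11101111 = 239
175 = 10101111
→ OR → 11101111 = 239
89 = 01011001
→ AND → 01001001 = 73

73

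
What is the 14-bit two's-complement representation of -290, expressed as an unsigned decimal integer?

290 in 14 bits: 00000100100010
Invert: 11111011011101
Add 1:  11111011011110 = 16094
(Check: 2^14 - 290 = 16384 - 290 = 16094.)

16094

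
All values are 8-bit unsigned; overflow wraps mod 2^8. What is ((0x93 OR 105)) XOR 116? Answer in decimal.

143

0x93 = 10010011
105 = 01101001
→ OR → 11111011 = 251
116 = 01110100
→ XOR → 10001111 = 143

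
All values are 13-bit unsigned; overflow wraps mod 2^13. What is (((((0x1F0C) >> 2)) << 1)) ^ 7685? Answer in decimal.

0x1F0C = 1111100001100
→ >> 2 → 0011111000011 = 1987
→ << 1 (mod 2^13) → 0111110000110 = 3974
7685 = 1111000000101
→ ^ → 1000110000011 = 4483

4483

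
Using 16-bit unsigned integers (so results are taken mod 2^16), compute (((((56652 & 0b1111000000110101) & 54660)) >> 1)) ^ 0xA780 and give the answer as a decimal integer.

56652 = 1101110101001100
0b1111000000110101 = 1111000000110101
→ & → 1101000000000100 = 53252
54660 = 1101010110000100
→ & → 1101000000000100 = 53252
→ >> 1 → 0110100000000010 = 26626
0xA780 = 1010011110000000
→ ^ → 1100111110000010 = 53122

53122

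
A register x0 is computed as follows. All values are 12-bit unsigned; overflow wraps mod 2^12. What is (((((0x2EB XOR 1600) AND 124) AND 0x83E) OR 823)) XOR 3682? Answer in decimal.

3421

0x2EB = 001011101011
1600 = 011001000000
→ XOR → 010010101011 = 1195
124 = 000001111100
→ AND → 000000101000 = 40
0x83E = 100000111110
→ AND → 000000101000 = 40
823 = 001100110111
→ OR → 001100111111 = 831
3682 = 111001100010
→ XOR → 110101011101 = 3421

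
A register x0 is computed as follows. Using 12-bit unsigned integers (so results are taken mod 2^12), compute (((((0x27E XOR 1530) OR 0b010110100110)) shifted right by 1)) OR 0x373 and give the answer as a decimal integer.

0x27E = 001001111110
1530 = 010111111010
→ XOR → 011110000100 = 1924
0b010110100110 = 010110100110
→ OR → 011110100110 = 1958
→ shifted right by 1 → 001111010011 = 979
0x373 = 001101110011
→ OR → 001111110011 = 1011

1011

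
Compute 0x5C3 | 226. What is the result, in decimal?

1507

0x5C3 = 10111000011
226 = 00011100010
 OR → 10111100011 = 1507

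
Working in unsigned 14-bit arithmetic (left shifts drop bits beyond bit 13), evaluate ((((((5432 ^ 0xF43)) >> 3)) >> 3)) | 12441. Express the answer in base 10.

12537

5432 = 01010100111000
0xF43 = 00111101000011
→ ^ → 01101001111011 = 6779
→ >> 3 → 00001101001111 = 847
→ >> 3 → 00000001101001 = 105
12441 = 11000010011001
→ | → 11000011111001 = 12537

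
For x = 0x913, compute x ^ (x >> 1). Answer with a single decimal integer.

3482

x = 100100010011 = 2323
x>>1 = 010010001001
XOR  = 110110011010 = 3482
(x ^ (x >> 1) gives the standard binary-reflected Gray code of x.)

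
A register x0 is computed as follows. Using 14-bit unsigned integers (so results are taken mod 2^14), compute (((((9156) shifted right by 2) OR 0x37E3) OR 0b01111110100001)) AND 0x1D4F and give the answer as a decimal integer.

9156 = 10001111000100
→ shifted right by 2 → 00100011110001 = 2289
0x37E3 = 11011111100011
→ OR → 11111111110011 = 16371
0b01111110100001 = 01111110100001
→ OR → 11111111110011 = 16371
0x1D4F = 01110101001111
→ AND → 01110101000011 = 7491

7491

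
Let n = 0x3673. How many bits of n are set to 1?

0x3673 = 11011001110011
Count the 1s: 1 + 1 + 1 + 1 + 1 + 1 + 1 + 1 + 1 = 9

9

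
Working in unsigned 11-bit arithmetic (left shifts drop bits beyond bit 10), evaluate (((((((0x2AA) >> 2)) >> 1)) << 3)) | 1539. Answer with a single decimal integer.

1707

0x2AA = 01010101010
→ >> 2 → 00010101010 = 170
→ >> 1 → 00001010101 = 85
→ << 3 (mod 2^11) → 01010101000 = 680
1539 = 11000000011
→ | → 11010101011 = 1707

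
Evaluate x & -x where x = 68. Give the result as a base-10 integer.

x = 1000100 = 68
-x (two's complement) = …0111100
AND   = 0000100 = 4
(x & -x isolates the lowest set bit of x.)

4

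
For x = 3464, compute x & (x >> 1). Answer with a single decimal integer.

x = 110110001000 = 3464
x>>1 = 011011000100
AND  = 010010000000 = 1152
(x & (x >> 1) has a 1 wherever x has two consecutive 1 bits.)

1152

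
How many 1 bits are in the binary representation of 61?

5

61 = 111101
Count the 1s: 1 + 1 + 1 + 1 + 1 = 5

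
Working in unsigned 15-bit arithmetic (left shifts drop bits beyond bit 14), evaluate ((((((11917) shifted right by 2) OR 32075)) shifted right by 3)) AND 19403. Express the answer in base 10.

3017

11917 = 010111010001101
→ shifted right by 2 → 000101110100011 = 2979
32075 = 111110101001011
→ OR → 111111111101011 = 32747
→ shifted right by 3 → 000111111111101 = 4093
19403 = 100101111001011
→ AND → 000101111001001 = 3017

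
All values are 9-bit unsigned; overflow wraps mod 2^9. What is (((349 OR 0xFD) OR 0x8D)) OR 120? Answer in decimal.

509

349 = 101011101
0xFD = 011111101
→ OR → 111111101 = 509
0x8D = 010001101
→ OR → 111111101 = 509
120 = 001111000
→ OR → 111111101 = 509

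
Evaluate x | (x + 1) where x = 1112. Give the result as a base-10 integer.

x = 10001011000 = 1112
x + 1 = 10001011001
OR    = 10001011001 = 1113
(x | (x + 1) sets the lowest cleared bit.)

1113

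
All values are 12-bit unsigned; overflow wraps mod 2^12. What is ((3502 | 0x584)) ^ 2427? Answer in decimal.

3502 = 110110101110
0x584 = 010110000100
→ | → 110110101110 = 3502
2427 = 100101111011
→ ^ → 010011010101 = 1237

1237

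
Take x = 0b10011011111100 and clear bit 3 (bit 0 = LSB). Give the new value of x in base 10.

x = 10011011111100
bit 3 is currently 1; clear it via x & ~(1 << 3) = x & ~8
→ 10011011110100 = 9972

9972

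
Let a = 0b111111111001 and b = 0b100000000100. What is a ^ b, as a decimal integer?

2045

a = 111111111001
b = 100000000100
XOR → 011111111101 = 2045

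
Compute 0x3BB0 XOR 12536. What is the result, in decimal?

0x3BB0 = 11101110110000
12536 = 11000011111000
XOR → 00101101001000 = 2888

2888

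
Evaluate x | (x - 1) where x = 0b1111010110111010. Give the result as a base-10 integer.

x = 1111010110111010 = 62906
x - 1 = 1111010110111001
OR    = 1111010110111011 = 62907
(x | (x - 1) sets all bits below the lowest set bit.)

62907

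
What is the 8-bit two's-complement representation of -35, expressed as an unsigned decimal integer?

221

35 in 8 bits: 00100011
Invert: 11011100
Add 1:  11011101 = 221
(Check: 2^8 - 35 = 256 - 35 = 221.)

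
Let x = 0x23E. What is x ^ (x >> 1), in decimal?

x = 1000111110 = 574
x>>1 = 0100011111
XOR  = 1100100001 = 801
(x ^ (x >> 1) gives the standard binary-reflected Gray code of x.)

801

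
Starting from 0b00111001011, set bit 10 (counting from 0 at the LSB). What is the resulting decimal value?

1483

x = 00111001011
bit 10 is currently 0; set it via x | (1 << 10) = x | 1024
→ 10111001011 = 1483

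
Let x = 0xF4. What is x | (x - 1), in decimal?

x = 11110100 = 244
x - 1 = 11110011
OR    = 11110111 = 247
(x | (x - 1) sets all bits below the lowest set bit.)

247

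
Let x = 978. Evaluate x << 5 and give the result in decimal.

31296

978 = 000001111010010
shift left by 5 → 111101001000000 = 31296
(equivalently, 978 × 2^5 = 978 × 32)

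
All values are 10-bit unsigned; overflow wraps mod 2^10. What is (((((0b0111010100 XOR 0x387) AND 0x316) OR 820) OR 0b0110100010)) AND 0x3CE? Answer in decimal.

902

0b0111010100 = 0111010100
0x387 = 1110000111
→ XOR → 1001010011 = 595
0x316 = 1100010110
→ AND → 1000010010 = 530
820 = 1100110100
→ OR → 1100110110 = 822
0b0110100010 = 0110100010
→ OR → 1110110110 = 950
0x3CE = 1111001110
→ AND → 1110000110 = 902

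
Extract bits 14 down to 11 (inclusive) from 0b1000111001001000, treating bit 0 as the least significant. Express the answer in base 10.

v = 1000111001001000
Shift right by 11: 10001
Mask low 4 bits: 0001 = 1

1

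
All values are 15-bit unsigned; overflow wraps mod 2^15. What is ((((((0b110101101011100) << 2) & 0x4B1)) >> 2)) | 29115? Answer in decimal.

0b110101101011100 = 110101101011100
→ << 2 (mod 2^15) → 010110101110000 = 11632
0x4B1 = 000010010110001
→ & → 000010000110000 = 1072
→ >> 2 → 000000100001100 = 268
29115 = 111000110111011
→ | → 111000110111111 = 29119

29119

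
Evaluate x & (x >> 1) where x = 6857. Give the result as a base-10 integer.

x = 1101011001001 = 6857
x>>1 = 0110101100100
AND  = 0100001000000 = 2112
(x & (x >> 1) has a 1 wherever x has two consecutive 1 bits.)

2112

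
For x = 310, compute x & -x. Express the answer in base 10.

2

x = 100110110 = 310
-x (two's complement) = …011001010
AND   = 000000010 = 2
(x & -x isolates the lowest set bit of x.)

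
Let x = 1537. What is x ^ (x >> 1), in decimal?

x = 11000000001 = 1537
x>>1 = 01100000000
XOR  = 10100000001 = 1281
(x ^ (x >> 1) gives the standard binary-reflected Gray code of x.)

1281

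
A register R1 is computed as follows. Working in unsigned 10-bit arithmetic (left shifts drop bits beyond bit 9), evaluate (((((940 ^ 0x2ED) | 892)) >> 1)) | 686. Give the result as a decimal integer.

958

940 = 1110101100
0x2ED = 1011101101
→ ^ → 0101000001 = 321
892 = 1101111100
→ | → 1101111101 = 893
→ >> 1 → 0110111110 = 446
686 = 1010101110
→ | → 1110111110 = 958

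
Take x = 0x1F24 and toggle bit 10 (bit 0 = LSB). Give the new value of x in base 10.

x = 01111100100100
bit 10 is currently 1; toggle it via x ^ (1 << 10) = x ^ 1024
→ 01101100100100 = 6948

6948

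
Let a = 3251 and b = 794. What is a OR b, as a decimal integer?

3251 = 110010110011
794 = 001100011010
 OR → 111110111011 = 4027

4027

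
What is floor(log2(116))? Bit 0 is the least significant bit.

116 = 1110100
The topmost 1 is at position 6 (since 2^6 = 64 ≤ 116 < 128).

6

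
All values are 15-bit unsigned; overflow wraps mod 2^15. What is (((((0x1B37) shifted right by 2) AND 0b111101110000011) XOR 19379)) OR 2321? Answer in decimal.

18739

0x1B37 = 001101100110111
→ shifted right by 2 → 000011011001101 = 1741
0b111101110000011 = 111101110000011
→ AND → 000001010000001 = 641
19379 = 100101110110011
→ XOR → 100100100110010 = 18738
2321 = 000100100010001
→ OR → 100100100110011 = 18739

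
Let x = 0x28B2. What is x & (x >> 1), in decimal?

16

x = 10100010110010 = 10418
x>>1 = 01010001011001
AND  = 00000000010000 = 16
(x & (x >> 1) has a 1 wherever x has two consecutive 1 bits.)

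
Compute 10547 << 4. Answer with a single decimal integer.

168752

10547 = 000010100100110011
shift left by 4 → 101001001100110000 = 168752
(equivalently, 10547 × 2^4 = 10547 × 16)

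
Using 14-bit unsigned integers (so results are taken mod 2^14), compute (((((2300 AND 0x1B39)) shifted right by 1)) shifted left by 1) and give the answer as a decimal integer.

2300 = 00100011111100
0x1B39 = 01101100111001
→ AND → 00100000111000 = 2104
→ shifted right by 1 → 00010000011100 = 1052
→ shifted left by 1 (mod 2^14) → 00100000111000 = 2104

2104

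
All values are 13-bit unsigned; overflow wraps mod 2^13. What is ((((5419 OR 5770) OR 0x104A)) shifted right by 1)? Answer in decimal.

3061

5419 = 1010100101011
5770 = 1011010001010
→ OR → 1011110101011 = 6059
0x104A = 1000001001010
→ OR → 1011111101011 = 6123
→ shifted right by 1 → 0101111110101 = 3061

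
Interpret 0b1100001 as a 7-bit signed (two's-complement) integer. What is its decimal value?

-31

pattern = 1100001 (MSB is 1 ⇒ negative)
Invert: 0011110, add 1 → 0011111 = 31, so the value is -31.
(Equivalently: 97 - 2^7 = 97 - 128 = -31.)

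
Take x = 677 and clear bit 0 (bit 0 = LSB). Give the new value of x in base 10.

x = 01010100101
bit 0 is currently 1; clear it via x & ~(1 << 0) = x & ~1
→ 01010100100 = 676

676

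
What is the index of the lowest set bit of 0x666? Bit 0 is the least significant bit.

1

0x666 = 11001100110
Trailing zeros: 1, so the lowest set bit is bit 1 (value 2).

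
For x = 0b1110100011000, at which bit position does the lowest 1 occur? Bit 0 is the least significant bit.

0b1110100011000 = 1110100011000
Trailing zeros: 3, so the lowest set bit is bit 3 (value 8).

3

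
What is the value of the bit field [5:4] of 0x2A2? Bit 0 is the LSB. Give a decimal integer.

2

v = 01010100010
Shift right by 4: 0101010
Mask low 2 bits: 10 = 2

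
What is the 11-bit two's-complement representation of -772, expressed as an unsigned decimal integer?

772 in 11 bits: 01100000100
Invert: 10011111011
Add 1:  10011111100 = 1276
(Check: 2^11 - 772 = 2048 - 772 = 1276.)

1276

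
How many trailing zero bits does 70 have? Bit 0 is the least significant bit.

70 = 1000110
Trailing zeros: 1, so the lowest set bit is bit 1 (value 2).

1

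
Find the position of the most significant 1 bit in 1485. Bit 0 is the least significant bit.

10

1485 = 10111001101
The topmost 1 is at position 10 (since 2^10 = 1024 ≤ 1485 < 2048).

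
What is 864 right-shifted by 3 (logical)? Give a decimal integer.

108

864 = 1101100000
shift right by 3 → 0001101100 = 108
(equivalently, floor(864 / 8))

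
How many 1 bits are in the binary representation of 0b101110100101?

7

n = 101110100101
Count the 1s: 1 + 1 + 1 + 1 + 1 + 1 + 1 = 7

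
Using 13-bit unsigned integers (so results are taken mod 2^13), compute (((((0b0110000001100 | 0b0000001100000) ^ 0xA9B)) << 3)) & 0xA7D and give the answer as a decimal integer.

568

0b0110000001100 = 0110000001100
0b0000001100000 = 0000001100000
→ | → 0110001101100 = 3180
0xA9B = 0101010011011
→ ^ → 0011011110111 = 1783
→ << 3 (mod 2^13) → 1011110111000 = 6072
0xA7D = 0101001111101
→ & → 0001000111000 = 568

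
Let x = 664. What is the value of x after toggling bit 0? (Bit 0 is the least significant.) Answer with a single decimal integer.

x = 001010011000
bit 0 is currently 0; toggle it via x ^ (1 << 0) = x ^ 1
→ 001010011001 = 665

665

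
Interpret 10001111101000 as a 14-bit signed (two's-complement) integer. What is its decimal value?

pattern = 10001111101000 (MSB is 1 ⇒ negative)
Invert: 01110000010111, add 1 → 01110000011000 = 7192, so the value is -7192.
(Equivalently: 9192 - 2^14 = 9192 - 16384 = -7192.)

-7192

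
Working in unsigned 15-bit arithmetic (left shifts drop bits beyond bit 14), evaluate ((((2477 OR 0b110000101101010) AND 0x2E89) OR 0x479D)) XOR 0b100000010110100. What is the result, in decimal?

2477 = 000100110101101
0b110000101101010 = 110000101101010
→ OR → 110100111101111 = 27119
0x2E89 = 010111010001001
→ AND → 010100010001001 = 10377
0x479D = 100011110011101
→ OR → 110111110011101 = 28573
0b100000010110100 = 100000010110100
→ XOR → 010111100101001 = 12073

12073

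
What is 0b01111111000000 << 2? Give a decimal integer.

32512

x = 001111111000000
shift left by 2 → 111111100000000 = 32512
(equivalently, 8128 × 2^2 = 8128 × 4)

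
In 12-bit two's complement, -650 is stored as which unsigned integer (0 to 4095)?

650 in 12 bits: 001010001010
Invert: 110101110101
Add 1:  110101110110 = 3446
(Check: 2^12 - 650 = 4096 - 650 = 3446.)

3446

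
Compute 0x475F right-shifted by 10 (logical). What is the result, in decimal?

0x475F = 100011101011111
shift right by 10 → 000000000010001 = 17
(equivalently, floor(18271 / 1024))

17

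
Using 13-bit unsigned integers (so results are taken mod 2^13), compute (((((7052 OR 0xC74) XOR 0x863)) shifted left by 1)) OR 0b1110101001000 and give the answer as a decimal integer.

8062

7052 = 1101110001100
0xC74 = 0110001110100
→ OR → 1111111111100 = 8188
0x863 = 0100001100011
→ XOR → 1011110011111 = 6047
→ shifted left by 1 (mod 2^13) → 0111100111110 = 3902
0b1110101001000 = 1110101001000
→ OR → 1111101111110 = 8062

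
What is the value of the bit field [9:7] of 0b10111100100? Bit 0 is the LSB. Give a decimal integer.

3

v = 10111100100
Shift right by 7: 1011
Mask low 3 bits: 011 = 3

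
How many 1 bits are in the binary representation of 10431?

9

10431 = 10100010111111
Count the 1s: 1 + 1 + 1 + 1 + 1 + 1 + 1 + 1 + 1 = 9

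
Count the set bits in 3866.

7

3866 = 111100011010
Count the 1s: 1 + 1 + 1 + 1 + 1 + 1 + 1 = 7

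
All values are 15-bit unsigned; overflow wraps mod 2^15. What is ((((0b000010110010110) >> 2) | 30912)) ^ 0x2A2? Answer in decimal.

31559

0b000010110010110 = 000010110010110
→ >> 2 → 000000101100101 = 357
30912 = 111100011000000
→ | → 111100111100101 = 31205
0x2A2 = 000001010100010
→ ^ → 111101101000111 = 31559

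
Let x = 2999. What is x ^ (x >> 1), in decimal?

3692

x = 101110110111 = 2999
x>>1 = 010111011011
XOR  = 111001101100 = 3692
(x ^ (x >> 1) gives the standard binary-reflected Gray code of x.)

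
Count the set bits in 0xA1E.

0xA1E = 101000011110
Count the 1s: 1 + 1 + 1 + 1 + 1 + 1 = 6

6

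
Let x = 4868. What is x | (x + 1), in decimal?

4869

x = 1001100000100 = 4868
x + 1 = 1001100000101
OR    = 1001100000101 = 4869
(x | (x + 1) sets the lowest cleared bit.)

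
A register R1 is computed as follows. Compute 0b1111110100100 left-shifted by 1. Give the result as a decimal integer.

x = 01111110100100
shift left by 1 → 11111101001000 = 16200
(equivalently, 8100 × 2^1 = 8100 × 2)

16200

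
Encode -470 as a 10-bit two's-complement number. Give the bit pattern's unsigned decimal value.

470 in 10 bits: 0111010110
Invert: 1000101001
Add 1:  1000101010 = 554
(Check: 2^10 - 470 = 1024 - 470 = 554.)

554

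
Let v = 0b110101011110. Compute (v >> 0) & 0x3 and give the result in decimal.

v = 110101011110
Shift right by 0: 110101011110
Mask low 2 bits: 10 = 2

2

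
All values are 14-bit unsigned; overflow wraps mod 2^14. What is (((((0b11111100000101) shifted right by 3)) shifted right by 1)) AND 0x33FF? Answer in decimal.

0b11111100000101 = 11111100000101
→ shifted right by 3 → 00011111100000 = 2016
→ shifted right by 1 → 00001111110000 = 1008
0x33FF = 11001111111111
→ AND → 00001111110000 = 1008

1008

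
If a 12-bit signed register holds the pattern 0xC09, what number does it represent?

-1015

pattern = 110000001001 (MSB is 1 ⇒ negative)
Invert: 001111110110, add 1 → 001111110111 = 1015, so the value is -1015.
(Equivalently: 3081 - 2^12 = 3081 - 4096 = -1015.)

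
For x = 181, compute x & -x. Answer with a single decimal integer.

1

x = 10110101 = 181
-x (two's complement) = …01001011
AND   = 00000001 = 1
(x & -x isolates the lowest set bit of x.)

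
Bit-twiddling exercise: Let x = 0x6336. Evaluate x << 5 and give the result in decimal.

812736

0x6336 = 00000110001100110110
shift left by 5 → 11000110011011000000 = 812736
(equivalently, 25398 × 2^5 = 25398 × 32)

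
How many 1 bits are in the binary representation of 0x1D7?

0x1D7 = 111010111
Count the 1s: 1 + 1 + 1 + 1 + 1 + 1 + 1 = 7

7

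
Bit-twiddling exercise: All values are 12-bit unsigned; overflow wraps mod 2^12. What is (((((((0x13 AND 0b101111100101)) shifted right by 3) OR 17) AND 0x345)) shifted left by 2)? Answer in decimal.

0x13 = 000000010011
0b101111100101 = 101111100101
→ AND → 000000000001 = 1
→ shifted right by 3 → 000000000000 = 0
17 = 000000010001
→ OR → 000000010001 = 17
0x345 = 001101000101
→ AND → 000000000001 = 1
→ shifted left by 2 (mod 2^12) → 000000000100 = 4

4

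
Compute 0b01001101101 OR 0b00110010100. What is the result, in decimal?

a = 1001101101
b = 0110010100
 OR → 1111111101 = 1021

1021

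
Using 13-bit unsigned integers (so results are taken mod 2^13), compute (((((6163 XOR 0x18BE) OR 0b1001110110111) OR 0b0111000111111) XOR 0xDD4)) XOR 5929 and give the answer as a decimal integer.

1346

6163 = 1100000010011
0x18BE = 1100010111110
→ XOR → 0000010101101 = 173
0b1001110110111 = 1001110110111
→ OR → 1001110111111 = 5055
0b0111000111111 = 0111000111111
→ OR → 1111110111111 = 8127
0xDD4 = 0110111010100
→ XOR → 1001001101011 = 4715
5929 = 1011100101001
→ XOR → 0010101000010 = 1346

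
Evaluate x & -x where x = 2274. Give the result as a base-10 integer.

2

x = 100011100010 = 2274
-x (two's complement) = …011100011110
AND   = 000000000010 = 2
(x & -x isolates the lowest set bit of x.)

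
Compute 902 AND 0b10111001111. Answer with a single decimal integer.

390

902 = 01110000110
b = 10111001111
AND → 00110000110 = 390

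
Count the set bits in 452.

4

452 = 111000100
Count the 1s: 1 + 1 + 1 + 1 = 4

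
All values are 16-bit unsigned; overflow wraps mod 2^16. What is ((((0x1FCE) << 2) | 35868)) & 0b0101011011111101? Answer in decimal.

0x1FCE = 0001111111001110
→ << 2 (mod 2^16) → 0111111100111000 = 32568
35868 = 1000110000011100
→ | → 1111111100111100 = 65340
0b0101011011111101 = 0101011011111101
→ & → 0101011000111100 = 22076

22076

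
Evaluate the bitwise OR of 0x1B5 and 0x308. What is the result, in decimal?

957

0x1B5 = 0110110101
0x308 = 1100001000
 OR → 1110111101 = 957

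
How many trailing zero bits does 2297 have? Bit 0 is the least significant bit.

2297 = 100011111001
Trailing zeros: 0, so the lowest set bit is bit 0 (value 1).

0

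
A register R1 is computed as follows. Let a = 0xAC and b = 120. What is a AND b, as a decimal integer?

0xAC = 10101100
120 = 01111000
AND → 00101000 = 40

40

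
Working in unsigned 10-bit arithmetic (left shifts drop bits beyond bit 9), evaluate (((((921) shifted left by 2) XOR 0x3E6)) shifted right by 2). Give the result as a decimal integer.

96

921 = 1110011001
→ shifted left by 2 (mod 2^10) → 1001100100 = 612
0x3E6 = 1111100110
→ XOR → 0110000010 = 386
→ shifted right by 2 → 0001100000 = 96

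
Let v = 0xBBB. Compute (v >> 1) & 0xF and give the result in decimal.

v = 101110111011
Shift right by 1: 10111011101
Mask low 4 bits: 1101 = 13

13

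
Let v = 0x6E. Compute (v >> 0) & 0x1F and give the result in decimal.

14

v = 001101110
Shift right by 0: 001101110
Mask low 5 bits: 01110 = 14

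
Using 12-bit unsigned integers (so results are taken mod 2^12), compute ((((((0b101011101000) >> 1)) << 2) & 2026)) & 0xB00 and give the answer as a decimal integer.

0b101011101000 = 101011101000
→ >> 1 → 010101110100 = 1396
→ << 2 (mod 2^12) → 010111010000 = 1488
2026 = 011111101010
→ & → 010111000000 = 1472
0xB00 = 101100000000
→ & → 000100000000 = 256

256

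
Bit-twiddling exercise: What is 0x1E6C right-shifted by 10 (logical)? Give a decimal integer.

7

0x1E6C = 1111001101100
shift right by 10 → 0000000000111 = 7
(equivalently, floor(7788 / 1024))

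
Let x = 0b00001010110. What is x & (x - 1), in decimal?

x = 1010110 = 86
x - 1 = 1010101
AND   = 1010100 = 84
(x & (x - 1) clears the lowest set bit of x.)

84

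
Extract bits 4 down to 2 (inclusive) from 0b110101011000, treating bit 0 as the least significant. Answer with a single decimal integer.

v = 110101011000
Shift right by 2: 1101010110
Mask low 3 bits: 110 = 6

6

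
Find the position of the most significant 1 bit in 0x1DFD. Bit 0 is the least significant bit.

12

0x1DFD = 1110111111101
The topmost 1 is at position 12 (since 2^12 = 4096 ≤ 7677 < 8192).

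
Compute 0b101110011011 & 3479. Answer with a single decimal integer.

a = 101110011011
3479 = 110110010111
AND → 100110010011 = 2451

2451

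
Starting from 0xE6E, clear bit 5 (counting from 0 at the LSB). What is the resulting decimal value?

x = 0111001101110
bit 5 is currently 1; clear it via x & ~(1 << 5) = x & ~32
→ 0111001001110 = 3662

3662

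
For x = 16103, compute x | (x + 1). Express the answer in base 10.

x = 11111011100111 = 16103
x + 1 = 11111011101000
OR    = 11111011101111 = 16111
(x | (x + 1) sets the lowest cleared bit.)

16111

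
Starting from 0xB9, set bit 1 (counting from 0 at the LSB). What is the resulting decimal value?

x = 00010111001
bit 1 is currently 0; set it via x | (1 << 1) = x | 2
→ 00010111011 = 187

187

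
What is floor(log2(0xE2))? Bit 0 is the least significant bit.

0xE2 = 11100010
The topmost 1 is at position 7 (since 2^7 = 128 ≤ 226 < 256).

7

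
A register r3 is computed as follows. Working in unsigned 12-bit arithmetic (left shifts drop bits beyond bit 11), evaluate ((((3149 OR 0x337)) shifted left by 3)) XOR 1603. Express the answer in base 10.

3515

3149 = 110001001101
0x337 = 001100110111
→ OR → 111101111111 = 3967
→ shifted left by 3 (mod 2^12) → 101111111000 = 3064
1603 = 011001000011
→ XOR → 110110111011 = 3515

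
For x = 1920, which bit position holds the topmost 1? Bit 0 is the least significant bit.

10

1920 = 11110000000
The topmost 1 is at position 10 (since 2^10 = 1024 ≤ 1920 < 2048).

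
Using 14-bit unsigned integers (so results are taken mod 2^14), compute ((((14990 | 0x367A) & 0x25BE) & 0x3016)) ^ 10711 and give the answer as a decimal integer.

2497

14990 = 11101010001110
0x367A = 11011001111010
→ | → 11111011111110 = 16126
0x25BE = 10010110111110
→ & → 10010010111110 = 9406
0x3016 = 11000000010110
→ & → 10000000010110 = 8214
10711 = 10100111010111
→ ^ → 00100111000001 = 2497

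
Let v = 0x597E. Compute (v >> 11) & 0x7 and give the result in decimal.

v = 0101100101111110
Shift right by 11: 01011
Mask low 3 bits: 011 = 3

3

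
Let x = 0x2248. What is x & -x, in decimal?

x = 10001001001000 = 8776
-x (two's complement) = …01110110111000
AND   = 00000000001000 = 8
(x & -x isolates the lowest set bit of x.)

8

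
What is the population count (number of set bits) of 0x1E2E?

0x1E2E = 1111000101110
Count the 1s: 1 + 1 + 1 + 1 + 1 + 1 + 1 + 1 = 8

8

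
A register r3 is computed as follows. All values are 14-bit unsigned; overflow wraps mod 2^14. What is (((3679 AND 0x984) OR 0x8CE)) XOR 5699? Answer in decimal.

7821

3679 = 00111001011111
0x984 = 00100110000100
→ AND → 00100000000100 = 2052
0x8CE = 00100011001110
→ OR → 00100011001110 = 2254
5699 = 01011001000011
→ XOR → 01111010001101 = 7821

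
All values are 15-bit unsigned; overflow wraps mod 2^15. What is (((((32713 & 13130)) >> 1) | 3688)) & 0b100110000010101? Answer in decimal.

3076

32713 = 111111111001001
13130 = 011001101001010
→ & → 011001101001000 = 13128
→ >> 1 → 001100110100100 = 6564
3688 = 000111001101000
→ | → 001111111101100 = 8172
0b100110000010101 = 100110000010101
→ & → 000110000000100 = 3076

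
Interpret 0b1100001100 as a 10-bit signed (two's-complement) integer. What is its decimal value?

-244

pattern = 1100001100 (MSB is 1 ⇒ negative)
Invert: 0011110011, add 1 → 0011110100 = 244, so the value is -244.
(Equivalently: 780 - 2^10 = 780 - 1024 = -244.)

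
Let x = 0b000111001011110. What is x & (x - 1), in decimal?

x = 111001011110 = 3678
x - 1 = 111001011101
AND   = 111001011100 = 3676
(x & (x - 1) clears the lowest set bit of x.)

3676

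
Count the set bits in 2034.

8

2034 = 11111110010
Count the 1s: 1 + 1 + 1 + 1 + 1 + 1 + 1 + 1 = 8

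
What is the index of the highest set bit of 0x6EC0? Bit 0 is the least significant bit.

0x6EC0 = 110111011000000
The topmost 1 is at position 14 (since 2^14 = 16384 ≤ 28352 < 32768).

14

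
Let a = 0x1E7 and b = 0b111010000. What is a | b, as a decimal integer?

0x1E7 = 111100111
b = 111010000
 OR → 111110111 = 503

503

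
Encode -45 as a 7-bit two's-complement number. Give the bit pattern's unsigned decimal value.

45 in 7 bits: 0101101
Invert: 1010010
Add 1:  1010011 = 83
(Check: 2^7 - 45 = 128 - 45 = 83.)

83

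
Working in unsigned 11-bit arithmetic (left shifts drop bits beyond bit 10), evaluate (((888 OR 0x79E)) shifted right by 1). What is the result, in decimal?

888 = 01101111000
0x79E = 11110011110
→ OR → 11111111110 = 2046
→ shifted right by 1 → 01111111111 = 1023

1023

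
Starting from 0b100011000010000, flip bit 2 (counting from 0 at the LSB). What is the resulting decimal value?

x = 100011000010000
bit 2 is currently 0; toggle it via x ^ (1 << 2) = x ^ 4
→ 100011000010100 = 17940

17940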